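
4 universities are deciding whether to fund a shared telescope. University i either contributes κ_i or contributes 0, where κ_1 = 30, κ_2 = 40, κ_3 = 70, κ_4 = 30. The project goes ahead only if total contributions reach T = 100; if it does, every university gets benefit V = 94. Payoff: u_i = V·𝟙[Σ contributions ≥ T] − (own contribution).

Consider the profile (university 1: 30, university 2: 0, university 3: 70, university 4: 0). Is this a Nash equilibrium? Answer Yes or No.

Total = 100 ≥ 100: provided.
University 1 (pledges 30, payoff 64): dropping to 0 → total 70, payoff 0. No gain.
University 2 (pledges 0, payoff 94): pledging 40 → total 140, payoff 54. No gain.
University 3 (pledges 70, payoff 24): dropping to 0 → total 30, payoff 0. No gain.
University 4 (pledges 0, payoff 94): pledging 30 → total 130, payoff 64. No gain.

Yes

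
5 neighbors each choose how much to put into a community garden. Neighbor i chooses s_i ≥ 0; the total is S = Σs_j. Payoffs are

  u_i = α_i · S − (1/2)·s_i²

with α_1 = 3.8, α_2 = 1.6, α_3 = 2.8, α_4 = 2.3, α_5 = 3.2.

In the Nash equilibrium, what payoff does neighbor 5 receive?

Neighbor i's FOC: ∂u_i/∂s_i = α_i − s_i = 0, so s_i* = α_i.
NE contributions = (3.8, 1.6, 2.8, 2.3, 3.2); S = 13.7.
u_5 = α_5·S − ½·(s_5)² = 3.2·13.7 − ½·3.2² = 38.72.

38.72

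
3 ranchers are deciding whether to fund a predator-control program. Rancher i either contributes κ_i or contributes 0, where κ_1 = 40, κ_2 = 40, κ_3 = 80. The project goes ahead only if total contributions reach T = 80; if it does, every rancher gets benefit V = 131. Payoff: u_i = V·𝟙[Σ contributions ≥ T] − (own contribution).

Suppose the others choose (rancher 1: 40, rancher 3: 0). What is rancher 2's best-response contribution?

Others' total = 40. Contributing 40 brings total to 80 ≥ 80: gain V − κ_2 = 91.
Best response: 40.

40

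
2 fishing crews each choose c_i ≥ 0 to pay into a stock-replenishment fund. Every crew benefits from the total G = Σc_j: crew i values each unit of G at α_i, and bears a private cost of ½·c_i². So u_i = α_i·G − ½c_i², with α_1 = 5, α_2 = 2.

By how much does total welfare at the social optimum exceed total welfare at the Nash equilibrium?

14.5

Crew i's FOC: ∂u_i/∂c_i = α_i − c_i = 0, so c_i* = α_i.
NE contributions = (5, 2); G = 7.
W^NE = (Σα)·G − ½Σα_i² = 7² − ½·29 = 34.5.
Planner sets c_i = Σα_j = 7 for every i, so G^SO = 2·7 = 14.
W^SO = (Σα)·G^SO − ½·2·(Σα)² = (2/2)·7² = 49.
Deadweight loss = W^SO − W^NE = 14.5.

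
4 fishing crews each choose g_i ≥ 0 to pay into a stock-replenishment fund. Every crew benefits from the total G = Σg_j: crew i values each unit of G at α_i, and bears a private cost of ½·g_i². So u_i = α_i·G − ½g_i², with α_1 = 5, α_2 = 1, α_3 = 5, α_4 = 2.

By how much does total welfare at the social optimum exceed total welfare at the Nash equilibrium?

Crew i's FOC: ∂u_i/∂g_i = α_i − g_i = 0, so g_i* = α_i.
NE contributions = (5, 1, 5, 2); G = 13.
W^NE = (Σα)·G − ½Σα_i² = 13² − ½·55 = 141.5.
Planner sets g_i = Σα_j = 13 for every i, so G^SO = 4·13 = 52.
W^SO = (Σα)·G^SO − ½·4·(Σα)² = (4/2)·13² = 338.
Deadweight loss = W^SO − W^NE = 196.5.

196.5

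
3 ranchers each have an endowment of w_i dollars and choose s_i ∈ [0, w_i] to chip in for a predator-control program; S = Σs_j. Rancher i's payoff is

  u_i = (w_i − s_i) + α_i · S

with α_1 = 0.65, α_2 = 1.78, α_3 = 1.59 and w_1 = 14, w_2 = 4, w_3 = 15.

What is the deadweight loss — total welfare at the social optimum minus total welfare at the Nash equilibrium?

42.28

∂u_i/∂s_i = α_i − 1, so rancher i contributes w_i if α_i > 1, else 0.
α_i > 1 for i ∈ {2, 3}; NE contributions (0, 4, 15), S = 19.
W^NE = Σw_i − S^NE + (Σα_i)·S^NE = 33 + 3.02·19 = 90.38.
Planner: ∂(Σu_j)/∂s_i = Σα_j − 1 = 3.02 > 0, so everyone contributes w_i; S^SO = 33, W^SO = 33 + 3.02·33 = 132.66.
Deadweight loss = 42.28.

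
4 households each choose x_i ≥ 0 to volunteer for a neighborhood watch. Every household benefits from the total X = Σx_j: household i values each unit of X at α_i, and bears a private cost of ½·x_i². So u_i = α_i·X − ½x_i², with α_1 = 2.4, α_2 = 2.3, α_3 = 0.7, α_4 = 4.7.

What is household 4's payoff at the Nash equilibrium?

36.425

Household i's FOC: ∂u_i/∂x_i = α_i − x_i = 0, so x_i* = α_i.
NE contributions = (2.4, 2.3, 0.7, 4.7); X = 10.1.
u_4 = α_4·X − ½·(x_4)² = 4.7·10.1 − ½·4.7² = 36.425.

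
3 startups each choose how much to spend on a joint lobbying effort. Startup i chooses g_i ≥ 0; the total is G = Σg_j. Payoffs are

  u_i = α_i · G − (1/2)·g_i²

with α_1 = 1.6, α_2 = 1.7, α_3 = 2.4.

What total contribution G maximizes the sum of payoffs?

Planner FOC: ∂(Σu_j)/∂g_i = (Σα_j) − g_i = 0, so g_i^SO = Σα_j = 5.7 for every i; G^SO = 17.1.

17.1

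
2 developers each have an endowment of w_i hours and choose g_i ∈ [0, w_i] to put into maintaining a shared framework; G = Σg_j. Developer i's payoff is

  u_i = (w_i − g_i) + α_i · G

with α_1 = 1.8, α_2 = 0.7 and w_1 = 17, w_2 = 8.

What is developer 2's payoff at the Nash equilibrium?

19.9

∂u_i/∂g_i = α_i − 1, so developer i contributes w_i if α_i > 1, else 0.
α_i > 1 for i ∈ {1}; NE contributions (17, 0), G = 17.
u_2 = (8 − 0) + 0.7·17 = 19.9.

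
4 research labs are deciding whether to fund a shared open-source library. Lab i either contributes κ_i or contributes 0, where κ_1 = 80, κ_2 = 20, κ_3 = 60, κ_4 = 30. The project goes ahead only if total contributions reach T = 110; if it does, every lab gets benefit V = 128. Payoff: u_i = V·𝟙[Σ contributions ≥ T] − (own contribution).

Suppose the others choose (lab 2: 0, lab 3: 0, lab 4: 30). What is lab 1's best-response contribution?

80

Others' total = 30. Contributing 80 brings total to 110 ≥ 110: gain V − κ_1 = 48.
Best response: 80.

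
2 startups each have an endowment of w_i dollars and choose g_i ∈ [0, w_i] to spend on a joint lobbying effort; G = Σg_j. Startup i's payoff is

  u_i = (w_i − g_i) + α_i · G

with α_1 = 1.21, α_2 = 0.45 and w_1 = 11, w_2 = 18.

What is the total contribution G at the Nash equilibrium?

11

∂u_i/∂g_i = α_i − 1, so startup i contributes w_i if α_i > 1, else 0.
α_i > 1 for i ∈ {1}; NE contributions (11, 0), G = 11.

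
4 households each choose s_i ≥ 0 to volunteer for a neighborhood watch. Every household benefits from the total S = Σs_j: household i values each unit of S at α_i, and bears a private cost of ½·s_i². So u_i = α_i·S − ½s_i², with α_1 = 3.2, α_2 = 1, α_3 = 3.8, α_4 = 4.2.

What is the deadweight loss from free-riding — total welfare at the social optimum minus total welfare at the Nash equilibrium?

170.5

Household i's FOC: ∂u_i/∂s_i = α_i − s_i = 0, so s_i* = α_i.
NE contributions = (3.2, 1, 3.8, 4.2); S = 12.2.
W^NE = (Σα)·S − ½Σα_i² = 12.2² − ½·43.32 = 127.18.
Planner sets s_i = Σα_j = 12.2 for every i, so S^SO = 4·12.2 = 48.8.
W^SO = (Σα)·S^SO − ½·4·(Σα)² = (4/2)·12.2² = 297.68.
Deadweight loss = W^SO − W^NE = 170.5.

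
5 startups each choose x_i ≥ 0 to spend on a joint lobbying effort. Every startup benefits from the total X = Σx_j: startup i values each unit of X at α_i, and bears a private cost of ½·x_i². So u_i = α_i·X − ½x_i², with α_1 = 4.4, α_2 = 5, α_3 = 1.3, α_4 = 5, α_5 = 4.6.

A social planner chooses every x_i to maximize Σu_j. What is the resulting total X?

Planner FOC: ∂(Σu_j)/∂x_i = (Σα_j) − x_i = 0, so x_i^SO = Σα_j = 20.3 for every i; X^SO = 101.5.

101.5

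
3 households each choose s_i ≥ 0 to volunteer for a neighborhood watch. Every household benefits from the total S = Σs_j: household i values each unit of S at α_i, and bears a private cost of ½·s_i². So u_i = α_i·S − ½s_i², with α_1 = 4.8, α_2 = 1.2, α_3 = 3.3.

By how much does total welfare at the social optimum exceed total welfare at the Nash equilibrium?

60.93

Household i's FOC: ∂u_i/∂s_i = α_i − s_i = 0, so s_i* = α_i.
NE contributions = (4.8, 1.2, 3.3); S = 9.3.
W^NE = (Σα)·S − ½Σα_i² = 9.3² − ½·35.37 = 68.805.
Planner sets s_i = Σα_j = 9.3 for every i, so S^SO = 3·9.3 = 27.9.
W^SO = (Σα)·S^SO − ½·3·(Σα)² = (3/2)·9.3² = 129.735.
Deadweight loss = W^SO − W^NE = 60.93.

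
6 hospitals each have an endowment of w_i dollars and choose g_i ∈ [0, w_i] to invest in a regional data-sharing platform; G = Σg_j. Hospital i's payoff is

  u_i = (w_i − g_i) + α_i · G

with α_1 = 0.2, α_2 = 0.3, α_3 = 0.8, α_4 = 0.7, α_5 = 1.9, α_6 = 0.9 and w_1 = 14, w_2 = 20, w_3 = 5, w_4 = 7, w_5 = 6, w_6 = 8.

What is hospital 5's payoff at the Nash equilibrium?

11.4

∂u_i/∂g_i = α_i − 1, so hospital i contributes w_i if α_i > 1, else 0.
α_i > 1 for i ∈ {5}; NE contributions (0, 0, 0, 0, 6, 0), G = 6.
u_5 = (6 − 6) + 1.9·6 = 11.4.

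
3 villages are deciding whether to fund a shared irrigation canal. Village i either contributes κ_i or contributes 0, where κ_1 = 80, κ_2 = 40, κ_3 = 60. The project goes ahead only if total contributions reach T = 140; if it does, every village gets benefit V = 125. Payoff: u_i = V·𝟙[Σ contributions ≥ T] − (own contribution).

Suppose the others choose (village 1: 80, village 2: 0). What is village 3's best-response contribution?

60

Others' total = 80. Contributing 60 brings total to 140 ≥ 140: gain V − κ_3 = 65.
Best response: 60.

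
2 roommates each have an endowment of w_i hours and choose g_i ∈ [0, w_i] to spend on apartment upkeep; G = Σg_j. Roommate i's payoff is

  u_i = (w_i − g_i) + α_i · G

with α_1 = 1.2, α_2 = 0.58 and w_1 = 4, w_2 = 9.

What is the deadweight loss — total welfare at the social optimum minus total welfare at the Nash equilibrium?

7.02

∂u_i/∂g_i = α_i − 1, so roommate i contributes w_i if α_i > 1, else 0.
α_i > 1 for i ∈ {1}; NE contributions (4, 0), G = 4.
W^NE = Σw_i − G^NE + (Σα_i)·G^NE = 13 + 0.78·4 = 16.12.
Planner: ∂(Σu_j)/∂g_i = Σα_j − 1 = 0.78 > 0, so everyone contributes w_i; G^SO = 13, W^SO = 13 + 0.78·13 = 23.14.
Deadweight loss = 7.02.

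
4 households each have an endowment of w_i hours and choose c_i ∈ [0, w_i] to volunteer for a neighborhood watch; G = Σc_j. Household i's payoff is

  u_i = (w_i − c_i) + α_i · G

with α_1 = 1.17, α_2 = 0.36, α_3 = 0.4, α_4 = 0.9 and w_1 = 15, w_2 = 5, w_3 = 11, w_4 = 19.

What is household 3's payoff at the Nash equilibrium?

∂u_i/∂c_i = α_i − 1, so household i contributes w_i if α_i > 1, else 0.
α_i > 1 for i ∈ {1}; NE contributions (15, 0, 0, 0), G = 15.
u_3 = (11 − 0) + 0.4·15 = 17.

17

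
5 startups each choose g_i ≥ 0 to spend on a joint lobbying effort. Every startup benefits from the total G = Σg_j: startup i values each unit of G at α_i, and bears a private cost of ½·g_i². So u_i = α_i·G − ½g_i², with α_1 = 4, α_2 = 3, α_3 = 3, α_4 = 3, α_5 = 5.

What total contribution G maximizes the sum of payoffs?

Planner FOC: ∂(Σu_j)/∂g_i = (Σα_j) − g_i = 0, so g_i^SO = Σα_j = 18 for every i; G^SO = 90.

90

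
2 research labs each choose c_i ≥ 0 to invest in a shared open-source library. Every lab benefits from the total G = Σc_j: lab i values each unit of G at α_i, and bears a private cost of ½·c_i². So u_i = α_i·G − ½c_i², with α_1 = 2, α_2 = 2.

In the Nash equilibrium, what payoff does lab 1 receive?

6

Lab i's FOC: ∂u_i/∂c_i = α_i − c_i = 0, so c_i* = α_i.
NE contributions = (2, 2); G = 4.
u_1 = α_1·G − ½·(c_1)² = 2·4 − ½·2² = 6.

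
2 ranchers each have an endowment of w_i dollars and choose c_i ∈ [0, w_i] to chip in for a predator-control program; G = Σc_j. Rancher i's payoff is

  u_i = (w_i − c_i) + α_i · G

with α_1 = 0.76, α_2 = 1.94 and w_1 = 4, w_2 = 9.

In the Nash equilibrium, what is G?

9

∂u_i/∂c_i = α_i − 1, so rancher i contributes w_i if α_i > 1, else 0.
α_i > 1 for i ∈ {2}; NE contributions (0, 9), G = 9.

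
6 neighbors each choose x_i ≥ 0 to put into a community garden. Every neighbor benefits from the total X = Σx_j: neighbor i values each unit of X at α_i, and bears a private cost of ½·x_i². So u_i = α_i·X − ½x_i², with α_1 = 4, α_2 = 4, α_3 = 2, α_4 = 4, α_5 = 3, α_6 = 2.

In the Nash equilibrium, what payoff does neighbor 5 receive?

52.5

Neighbor i's FOC: ∂u_i/∂x_i = α_i − x_i = 0, so x_i* = α_i.
NE contributions = (4, 4, 2, 4, 3, 2); X = 19.
u_5 = α_5·X − ½·(x_5)² = 3·19 − ½·3² = 52.5.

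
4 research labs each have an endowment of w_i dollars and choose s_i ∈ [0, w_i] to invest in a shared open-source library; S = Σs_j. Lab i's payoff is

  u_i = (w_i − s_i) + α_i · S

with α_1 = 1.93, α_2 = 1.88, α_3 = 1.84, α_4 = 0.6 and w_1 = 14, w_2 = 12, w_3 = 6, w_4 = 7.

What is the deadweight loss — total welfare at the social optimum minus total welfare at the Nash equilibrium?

∂u_i/∂s_i = α_i − 1, so lab i contributes w_i if α_i > 1, else 0.
α_i > 1 for i ∈ {1, 2, 3}; NE contributions (14, 12, 6, 0), S = 32.
W^NE = Σw_i − S^NE + (Σα_i)·S^NE = 39 + 5.25·32 = 207.
Planner: ∂(Σu_j)/∂s_i = Σα_j − 1 = 5.25 > 0, so everyone contributes w_i; S^SO = 39, W^SO = 39 + 5.25·39 = 243.75.
Deadweight loss = 36.75.

36.75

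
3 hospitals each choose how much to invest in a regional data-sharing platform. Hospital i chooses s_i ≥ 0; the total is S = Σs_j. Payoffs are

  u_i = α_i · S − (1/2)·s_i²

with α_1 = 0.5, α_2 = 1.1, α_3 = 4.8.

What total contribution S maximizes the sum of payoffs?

Planner FOC: ∂(Σu_j)/∂s_i = (Σα_j) − s_i = 0, so s_i^SO = Σα_j = 6.4 for every i; S^SO = 19.2.

19.2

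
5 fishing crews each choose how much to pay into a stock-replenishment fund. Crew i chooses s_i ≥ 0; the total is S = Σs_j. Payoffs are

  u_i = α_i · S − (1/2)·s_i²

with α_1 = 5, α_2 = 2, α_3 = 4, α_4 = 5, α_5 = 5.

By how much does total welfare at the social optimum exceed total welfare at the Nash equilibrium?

Crew i's FOC: ∂u_i/∂s_i = α_i − s_i = 0, so s_i* = α_i.
NE contributions = (5, 2, 4, 5, 5); S = 21.
W^NE = (Σα)·S − ½Σα_i² = 21² − ½·95 = 393.5.
Planner sets s_i = Σα_j = 21 for every i, so S^SO = 5·21 = 105.
W^SO = (Σα)·S^SO − ½·5·(Σα)² = (5/2)·21² = 1102.5.
Deadweight loss = W^SO − W^NE = 709.

709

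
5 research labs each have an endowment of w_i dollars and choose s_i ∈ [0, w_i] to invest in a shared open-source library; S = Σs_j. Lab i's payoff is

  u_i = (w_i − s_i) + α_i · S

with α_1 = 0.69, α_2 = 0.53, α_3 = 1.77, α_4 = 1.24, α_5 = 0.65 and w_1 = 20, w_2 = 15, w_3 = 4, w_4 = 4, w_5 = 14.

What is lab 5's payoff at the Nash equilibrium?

∂u_i/∂s_i = α_i − 1, so lab i contributes w_i if α_i > 1, else 0.
α_i > 1 for i ∈ {3, 4}; NE contributions (0, 0, 4, 4, 0), S = 8.
u_5 = (14 − 0) + 0.65·8 = 19.2.

19.2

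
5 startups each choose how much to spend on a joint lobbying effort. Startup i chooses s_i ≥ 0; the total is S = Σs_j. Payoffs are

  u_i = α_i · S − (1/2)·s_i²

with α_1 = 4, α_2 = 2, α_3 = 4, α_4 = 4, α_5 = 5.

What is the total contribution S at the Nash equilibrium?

Startup i's FOC: ∂u_i/∂s_i = α_i − s_i = 0, so s_i* = α_i.
NE contributions = (4, 2, 4, 4, 5); S = 19.

19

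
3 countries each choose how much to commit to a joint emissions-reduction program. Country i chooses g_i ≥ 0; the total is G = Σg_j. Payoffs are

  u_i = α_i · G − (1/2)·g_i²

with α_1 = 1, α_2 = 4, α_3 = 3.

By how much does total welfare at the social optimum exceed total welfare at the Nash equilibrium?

Country i's FOC: ∂u_i/∂g_i = α_i − g_i = 0, so g_i* = α_i.
NE contributions = (1, 4, 3); G = 8.
W^NE = (Σα)·G − ½Σα_i² = 8² − ½·26 = 51.
Planner sets g_i = Σα_j = 8 for every i, so G^SO = 3·8 = 24.
W^SO = (Σα)·G^SO − ½·3·(Σα)² = (3/2)·8² = 96.
Deadweight loss = W^SO − W^NE = 45.

45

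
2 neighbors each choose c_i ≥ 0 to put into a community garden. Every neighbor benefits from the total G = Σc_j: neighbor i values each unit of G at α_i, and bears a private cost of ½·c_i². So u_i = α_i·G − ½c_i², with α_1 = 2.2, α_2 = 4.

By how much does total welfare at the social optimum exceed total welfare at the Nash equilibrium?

Neighbor i's FOC: ∂u_i/∂c_i = α_i − c_i = 0, so c_i* = α_i.
NE contributions = (2.2, 4); G = 6.2.
W^NE = (Σα)·G − ½Σα_i² = 6.2² − ½·20.84 = 28.02.
Planner sets c_i = Σα_j = 6.2 for every i, so G^SO = 2·6.2 = 12.4.
W^SO = (Σα)·G^SO − ½·2·(Σα)² = (2/2)·6.2² = 38.44.
Deadweight loss = W^SO − W^NE = 10.42.

10.42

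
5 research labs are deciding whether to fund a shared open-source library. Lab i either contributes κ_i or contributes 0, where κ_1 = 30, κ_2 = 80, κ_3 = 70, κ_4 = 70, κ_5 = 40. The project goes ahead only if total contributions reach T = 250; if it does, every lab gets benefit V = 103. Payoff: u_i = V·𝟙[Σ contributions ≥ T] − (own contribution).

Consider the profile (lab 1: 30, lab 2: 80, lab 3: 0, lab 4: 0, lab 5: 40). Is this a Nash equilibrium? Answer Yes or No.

Total = 150 < 250: not provided.
Lab 1 (pledges 30, payoff -30): dropping to 0 → total 120, payoff 0. Profitable deviation.

No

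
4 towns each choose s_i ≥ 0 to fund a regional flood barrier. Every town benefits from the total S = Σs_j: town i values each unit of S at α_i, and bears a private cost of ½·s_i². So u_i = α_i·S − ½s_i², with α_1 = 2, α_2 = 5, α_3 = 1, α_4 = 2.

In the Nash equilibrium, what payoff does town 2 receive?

37.5

Town i's FOC: ∂u_i/∂s_i = α_i − s_i = 0, so s_i* = α_i.
NE contributions = (2, 5, 1, 2); S = 10.
u_2 = α_2·S − ½·(s_2)² = 5·10 − ½·5² = 37.5.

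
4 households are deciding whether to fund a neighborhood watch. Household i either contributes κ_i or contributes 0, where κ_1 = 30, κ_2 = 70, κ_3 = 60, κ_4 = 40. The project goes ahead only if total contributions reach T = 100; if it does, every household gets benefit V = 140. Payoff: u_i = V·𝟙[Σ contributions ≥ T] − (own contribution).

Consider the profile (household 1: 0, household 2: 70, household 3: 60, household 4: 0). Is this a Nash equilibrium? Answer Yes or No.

Yes

Total = 130 ≥ 100: provided.
Household 1 (pledges 0, payoff 140): pledging 30 → total 160, payoff 110. No gain.
Household 2 (pledges 70, payoff 70): dropping to 0 → total 60, payoff 0. No gain.
Household 3 (pledges 60, payoff 80): dropping to 0 → total 70, payoff 0. No gain.
Household 4 (pledges 0, payoff 140): pledging 40 → total 170, payoff 100. No gain.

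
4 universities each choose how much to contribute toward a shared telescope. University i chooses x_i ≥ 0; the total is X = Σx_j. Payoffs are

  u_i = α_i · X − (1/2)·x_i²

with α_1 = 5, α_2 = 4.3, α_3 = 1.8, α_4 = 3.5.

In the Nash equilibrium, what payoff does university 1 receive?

University i's FOC: ∂u_i/∂x_i = α_i − x_i = 0, so x_i* = α_i.
NE contributions = (5, 4.3, 1.8, 3.5); X = 14.6.
u_1 = α_1·X − ½·(x_1)² = 5·14.6 − ½·5² = 60.5.

60.5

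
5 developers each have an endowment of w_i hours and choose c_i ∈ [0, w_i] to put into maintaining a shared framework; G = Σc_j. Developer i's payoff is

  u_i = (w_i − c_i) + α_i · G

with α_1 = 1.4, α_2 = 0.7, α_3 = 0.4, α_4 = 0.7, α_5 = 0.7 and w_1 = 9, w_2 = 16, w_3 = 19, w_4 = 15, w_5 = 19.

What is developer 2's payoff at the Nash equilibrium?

∂u_i/∂c_i = α_i − 1, so developer i contributes w_i if α_i > 1, else 0.
α_i > 1 for i ∈ {1}; NE contributions (9, 0, 0, 0, 0), G = 9.
u_2 = (16 − 0) + 0.7·9 = 22.3.

22.3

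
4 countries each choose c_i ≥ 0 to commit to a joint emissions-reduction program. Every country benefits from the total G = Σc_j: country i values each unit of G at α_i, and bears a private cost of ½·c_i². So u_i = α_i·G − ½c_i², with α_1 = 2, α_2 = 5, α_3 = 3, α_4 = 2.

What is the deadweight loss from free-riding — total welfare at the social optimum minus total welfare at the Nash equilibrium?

Country i's FOC: ∂u_i/∂c_i = α_i − c_i = 0, so c_i* = α_i.
NE contributions = (2, 5, 3, 2); G = 12.
W^NE = (Σα)·G − ½Σα_i² = 12² − ½·42 = 123.
Planner sets c_i = Σα_j = 12 for every i, so G^SO = 4·12 = 48.
W^SO = (Σα)·G^SO − ½·4·(Σα)² = (4/2)·12² = 288.
Deadweight loss = W^SO − W^NE = 165.

165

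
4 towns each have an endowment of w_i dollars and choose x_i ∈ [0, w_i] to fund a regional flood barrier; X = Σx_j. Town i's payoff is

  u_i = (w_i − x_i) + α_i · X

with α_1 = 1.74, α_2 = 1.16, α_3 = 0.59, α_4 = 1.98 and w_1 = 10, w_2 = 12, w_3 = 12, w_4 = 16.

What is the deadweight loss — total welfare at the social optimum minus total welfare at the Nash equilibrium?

53.64

∂u_i/∂x_i = α_i − 1, so town i contributes w_i if α_i > 1, else 0.
α_i > 1 for i ∈ {1, 2, 4}; NE contributions (10, 12, 0, 16), X = 38.
W^NE = Σw_i − X^NE + (Σα_i)·X^NE = 50 + 4.47·38 = 219.86.
Planner: ∂(Σu_j)/∂x_i = Σα_j − 1 = 4.47 > 0, so everyone contributes w_i; X^SO = 50, W^SO = 50 + 4.47·50 = 273.5.
Deadweight loss = 53.64.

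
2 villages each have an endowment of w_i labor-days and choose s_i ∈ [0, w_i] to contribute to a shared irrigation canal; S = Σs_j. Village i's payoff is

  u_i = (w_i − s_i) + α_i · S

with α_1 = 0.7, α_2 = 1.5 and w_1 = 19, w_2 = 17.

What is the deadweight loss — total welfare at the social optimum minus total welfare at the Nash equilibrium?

∂u_i/∂s_i = α_i − 1, so village i contributes w_i if α_i > 1, else 0.
α_i > 1 for i ∈ {2}; NE contributions (0, 17), S = 17.
W^NE = Σw_i − S^NE + (Σα_i)·S^NE = 36 + 1.2·17 = 56.4.
Planner: ∂(Σu_j)/∂s_i = Σα_j − 1 = 1.2 > 0, so everyone contributes w_i; S^SO = 36, W^SO = 36 + 1.2·36 = 79.2.
Deadweight loss = 22.8.

22.8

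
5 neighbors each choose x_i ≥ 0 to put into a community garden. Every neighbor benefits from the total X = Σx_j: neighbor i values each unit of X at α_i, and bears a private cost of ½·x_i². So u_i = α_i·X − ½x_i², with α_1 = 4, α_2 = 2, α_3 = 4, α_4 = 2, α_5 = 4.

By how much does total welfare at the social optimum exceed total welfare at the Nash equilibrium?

Neighbor i's FOC: ∂u_i/∂x_i = α_i − x_i = 0, so x_i* = α_i.
NE contributions = (4, 2, 4, 2, 4); X = 16.
W^NE = (Σα)·X − ½Σα_i² = 16² − ½·56 = 228.
Planner sets x_i = Σα_j = 16 for every i, so X^SO = 5·16 = 80.
W^SO = (Σα)·X^SO − ½·5·(Σα)² = (5/2)·16² = 640.
Deadweight loss = W^SO − W^NE = 412.

412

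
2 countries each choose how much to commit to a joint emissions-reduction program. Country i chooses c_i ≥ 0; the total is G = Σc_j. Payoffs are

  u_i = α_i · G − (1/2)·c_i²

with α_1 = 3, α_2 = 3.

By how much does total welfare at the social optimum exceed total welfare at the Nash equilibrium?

Country i's FOC: ∂u_i/∂c_i = α_i − c_i = 0, so c_i* = α_i.
NE contributions = (3, 3); G = 6.
W^NE = (Σα)·G − ½Σα_i² = 6² − ½·18 = 27.
Planner sets c_i = Σα_j = 6 for every i, so G^SO = 2·6 = 12.
W^SO = (Σα)·G^SO − ½·2·(Σα)² = (2/2)·6² = 36.
Deadweight loss = W^SO − W^NE = 9.

9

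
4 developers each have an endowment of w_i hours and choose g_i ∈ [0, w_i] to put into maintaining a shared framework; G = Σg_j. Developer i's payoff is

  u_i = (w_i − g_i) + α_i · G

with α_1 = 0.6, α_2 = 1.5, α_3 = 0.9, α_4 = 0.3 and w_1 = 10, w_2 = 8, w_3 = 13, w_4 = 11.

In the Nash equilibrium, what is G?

8

∂u_i/∂g_i = α_i − 1, so developer i contributes w_i if α_i > 1, else 0.
α_i > 1 for i ∈ {2}; NE contributions (0, 8, 0, 0), G = 8.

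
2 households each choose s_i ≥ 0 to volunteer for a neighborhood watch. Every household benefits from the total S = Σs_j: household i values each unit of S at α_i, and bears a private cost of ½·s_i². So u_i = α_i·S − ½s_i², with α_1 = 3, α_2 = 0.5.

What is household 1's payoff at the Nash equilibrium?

6

Household i's FOC: ∂u_i/∂s_i = α_i − s_i = 0, so s_i* = α_i.
NE contributions = (3, 0.5); S = 3.5.
u_1 = α_1·S − ½·(s_1)² = 3·3.5 − ½·3² = 6.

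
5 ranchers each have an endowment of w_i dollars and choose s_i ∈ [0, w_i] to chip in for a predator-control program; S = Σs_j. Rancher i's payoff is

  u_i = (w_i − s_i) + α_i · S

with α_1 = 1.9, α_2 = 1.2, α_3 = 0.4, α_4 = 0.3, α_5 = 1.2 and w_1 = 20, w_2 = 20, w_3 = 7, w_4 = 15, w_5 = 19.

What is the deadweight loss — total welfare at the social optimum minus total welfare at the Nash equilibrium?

∂u_i/∂s_i = α_i − 1, so rancher i contributes w_i if α_i > 1, else 0.
α_i > 1 for i ∈ {1, 2, 5}; NE contributions (20, 20, 0, 0, 19), S = 59.
W^NE = Σw_i − S^NE + (Σα_i)·S^NE = 81 + 4·59 = 317.
Planner: ∂(Σu_j)/∂s_i = Σα_j − 1 = 4 > 0, so everyone contributes w_i; S^SO = 81, W^SO = 81 + 4·81 = 405.
Deadweight loss = 88.

88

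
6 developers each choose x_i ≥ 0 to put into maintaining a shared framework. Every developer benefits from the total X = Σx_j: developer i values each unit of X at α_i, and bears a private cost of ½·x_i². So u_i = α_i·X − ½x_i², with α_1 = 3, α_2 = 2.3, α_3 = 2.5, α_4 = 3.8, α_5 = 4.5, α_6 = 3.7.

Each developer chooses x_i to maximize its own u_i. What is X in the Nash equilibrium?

19.8

Developer i's FOC: ∂u_i/∂x_i = α_i − x_i = 0, so x_i* = α_i.
NE contributions = (3, 2.3, 2.5, 3.8, 4.5, 3.7); X = 19.8.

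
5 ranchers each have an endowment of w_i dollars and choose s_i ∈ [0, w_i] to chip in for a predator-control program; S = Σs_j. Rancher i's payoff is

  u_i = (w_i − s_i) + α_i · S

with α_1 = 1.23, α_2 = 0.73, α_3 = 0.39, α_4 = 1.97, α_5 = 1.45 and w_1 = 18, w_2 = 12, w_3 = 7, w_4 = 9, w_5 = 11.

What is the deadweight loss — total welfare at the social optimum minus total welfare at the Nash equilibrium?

∂u_i/∂s_i = α_i − 1, so rancher i contributes w_i if α_i > 1, else 0.
α_i > 1 for i ∈ {1, 4, 5}; NE contributions (18, 0, 0, 9, 11), S = 38.
W^NE = Σw_i − S^NE + (Σα_i)·S^NE = 57 + 4.77·38 = 238.26.
Planner: ∂(Σu_j)/∂s_i = Σα_j − 1 = 4.77 > 0, so everyone contributes w_i; S^SO = 57, W^SO = 57 + 4.77·57 = 328.89.
Deadweight loss = 90.63.

90.63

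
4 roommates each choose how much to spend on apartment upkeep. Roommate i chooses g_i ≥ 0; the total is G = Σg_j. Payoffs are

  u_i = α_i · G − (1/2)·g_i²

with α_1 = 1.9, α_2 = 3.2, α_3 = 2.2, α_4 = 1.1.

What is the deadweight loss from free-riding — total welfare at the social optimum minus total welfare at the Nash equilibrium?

80.51

Roommate i's FOC: ∂u_i/∂g_i = α_i − g_i = 0, so g_i* = α_i.
NE contributions = (1.9, 3.2, 2.2, 1.1); G = 8.4.
W^NE = (Σα)·G − ½Σα_i² = 8.4² − ½·19.9 = 60.61.
Planner sets g_i = Σα_j = 8.4 for every i, so G^SO = 4·8.4 = 33.6.
W^SO = (Σα)·G^SO − ½·4·(Σα)² = (4/2)·8.4² = 141.12.
Deadweight loss = W^SO − W^NE = 80.51.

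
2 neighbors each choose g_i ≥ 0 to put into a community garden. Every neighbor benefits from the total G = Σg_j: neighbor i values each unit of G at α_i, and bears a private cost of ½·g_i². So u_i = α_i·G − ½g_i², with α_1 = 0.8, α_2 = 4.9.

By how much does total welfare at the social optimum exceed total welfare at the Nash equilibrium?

Neighbor i's FOC: ∂u_i/∂g_i = α_i − g_i = 0, so g_i* = α_i.
NE contributions = (0.8, 4.9); G = 5.7.
W^NE = (Σα)·G − ½Σα_i² = 5.7² − ½·24.65 = 20.165.
Planner sets g_i = Σα_j = 5.7 for every i, so G^SO = 2·5.7 = 11.4.
W^SO = (Σα)·G^SO − ½·2·(Σα)² = (2/2)·5.7² = 32.49.
Deadweight loss = W^SO − W^NE = 12.325.

12.325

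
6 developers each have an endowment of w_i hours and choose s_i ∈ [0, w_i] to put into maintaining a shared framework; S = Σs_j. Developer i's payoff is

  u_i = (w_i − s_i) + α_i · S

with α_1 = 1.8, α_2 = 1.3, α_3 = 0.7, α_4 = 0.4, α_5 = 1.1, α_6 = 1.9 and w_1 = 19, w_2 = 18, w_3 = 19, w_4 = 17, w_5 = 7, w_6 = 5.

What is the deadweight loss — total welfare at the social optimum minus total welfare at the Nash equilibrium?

∂u_i/∂s_i = α_i − 1, so developer i contributes w_i if α_i > 1, else 0.
α_i > 1 for i ∈ {1, 2, 5, 6}; NE contributions (19, 18, 0, 0, 7, 5), S = 49.
W^NE = Σw_i − S^NE + (Σα_i)·S^NE = 85 + 6.2·49 = 388.8.
Planner: ∂(Σu_j)/∂s_i = Σα_j − 1 = 6.2 > 0, so everyone contributes w_i; S^SO = 85, W^SO = 85 + 6.2·85 = 612.
Deadweight loss = 223.2.

223.2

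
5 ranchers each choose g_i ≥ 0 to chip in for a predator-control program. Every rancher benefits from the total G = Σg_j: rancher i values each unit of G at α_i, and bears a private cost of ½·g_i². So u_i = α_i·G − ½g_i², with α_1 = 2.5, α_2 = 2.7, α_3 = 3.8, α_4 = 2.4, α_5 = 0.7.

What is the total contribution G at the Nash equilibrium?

Rancher i's FOC: ∂u_i/∂g_i = α_i − g_i = 0, so g_i* = α_i.
NE contributions = (2.5, 2.7, 3.8, 2.4, 0.7); G = 12.1.

12.1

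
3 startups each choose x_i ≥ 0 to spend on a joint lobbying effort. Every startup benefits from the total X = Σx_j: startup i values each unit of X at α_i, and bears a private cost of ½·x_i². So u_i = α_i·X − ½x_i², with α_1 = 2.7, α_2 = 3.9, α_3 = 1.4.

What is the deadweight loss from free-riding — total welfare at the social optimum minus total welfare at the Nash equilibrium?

44.23

Startup i's FOC: ∂u_i/∂x_i = α_i − x_i = 0, so x_i* = α_i.
NE contributions = (2.7, 3.9, 1.4); X = 8.
W^NE = (Σα)·X − ½Σα_i² = 8² − ½·24.46 = 51.77.
Planner sets x_i = Σα_j = 8 for every i, so X^SO = 3·8 = 24.
W^SO = (Σα)·X^SO − ½·3·(Σα)² = (3/2)·8² = 96.
Deadweight loss = W^SO − W^NE = 44.23.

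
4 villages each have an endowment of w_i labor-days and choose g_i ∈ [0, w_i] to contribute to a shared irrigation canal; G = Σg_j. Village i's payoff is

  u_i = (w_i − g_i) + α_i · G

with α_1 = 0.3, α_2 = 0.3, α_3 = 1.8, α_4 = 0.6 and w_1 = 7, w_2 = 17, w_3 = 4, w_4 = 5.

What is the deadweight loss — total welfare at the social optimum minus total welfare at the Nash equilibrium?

∂u_i/∂g_i = α_i − 1, so village i contributes w_i if α_i > 1, else 0.
α_i > 1 for i ∈ {3}; NE contributions (0, 0, 4, 0), G = 4.
W^NE = Σw_i − G^NE + (Σα_i)·G^NE = 33 + 2·4 = 41.
Planner: ∂(Σu_j)/∂g_i = Σα_j − 1 = 2 > 0, so everyone contributes w_i; G^SO = 33, W^SO = 33 + 2·33 = 99.
Deadweight loss = 58.

58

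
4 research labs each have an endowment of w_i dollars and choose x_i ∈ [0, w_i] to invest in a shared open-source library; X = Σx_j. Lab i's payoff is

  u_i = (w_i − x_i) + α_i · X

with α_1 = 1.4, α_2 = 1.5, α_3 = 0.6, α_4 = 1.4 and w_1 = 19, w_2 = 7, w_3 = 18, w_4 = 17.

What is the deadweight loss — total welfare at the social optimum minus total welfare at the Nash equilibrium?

70.2

∂u_i/∂x_i = α_i − 1, so lab i contributes w_i if α_i > 1, else 0.
α_i > 1 for i ∈ {1, 2, 4}; NE contributions (19, 7, 0, 17), X = 43.
W^NE = Σw_i − X^NE + (Σα_i)·X^NE = 61 + 3.9·43 = 228.7.
Planner: ∂(Σu_j)/∂x_i = Σα_j − 1 = 3.9 > 0, so everyone contributes w_i; X^SO = 61, W^SO = 61 + 3.9·61 = 298.9.
Deadweight loss = 70.2.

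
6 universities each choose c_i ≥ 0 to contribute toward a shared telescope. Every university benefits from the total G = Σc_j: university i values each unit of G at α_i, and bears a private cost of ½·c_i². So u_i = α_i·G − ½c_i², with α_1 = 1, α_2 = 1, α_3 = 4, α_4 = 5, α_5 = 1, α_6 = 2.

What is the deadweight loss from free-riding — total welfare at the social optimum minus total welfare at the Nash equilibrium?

416

University i's FOC: ∂u_i/∂c_i = α_i − c_i = 0, so c_i* = α_i.
NE contributions = (1, 1, 4, 5, 1, 2); G = 14.
W^NE = (Σα)·G − ½Σα_i² = 14² − ½·48 = 172.
Planner sets c_i = Σα_j = 14 for every i, so G^SO = 6·14 = 84.
W^SO = (Σα)·G^SO − ½·6·(Σα)² = (6/2)·14² = 588.
Deadweight loss = W^SO − W^NE = 416.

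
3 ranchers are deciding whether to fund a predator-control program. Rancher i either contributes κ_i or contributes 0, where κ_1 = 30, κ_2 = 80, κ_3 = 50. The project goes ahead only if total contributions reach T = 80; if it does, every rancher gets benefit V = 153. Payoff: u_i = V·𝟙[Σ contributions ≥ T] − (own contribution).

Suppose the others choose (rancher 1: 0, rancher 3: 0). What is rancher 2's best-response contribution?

Others' total = 0. Contributing 80 brings total to 80 ≥ 80: gain V − κ_2 = 73.
Best response: 80.

80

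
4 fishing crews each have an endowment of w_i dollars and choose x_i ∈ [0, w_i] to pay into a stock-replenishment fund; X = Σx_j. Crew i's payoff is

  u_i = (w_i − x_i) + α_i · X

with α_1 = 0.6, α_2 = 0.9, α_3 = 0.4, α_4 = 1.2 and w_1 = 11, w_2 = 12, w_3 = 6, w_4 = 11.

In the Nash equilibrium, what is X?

∂u_i/∂x_i = α_i − 1, so crew i contributes w_i if α_i > 1, else 0.
α_i > 1 for i ∈ {4}; NE contributions (0, 0, 0, 11), X = 11.

11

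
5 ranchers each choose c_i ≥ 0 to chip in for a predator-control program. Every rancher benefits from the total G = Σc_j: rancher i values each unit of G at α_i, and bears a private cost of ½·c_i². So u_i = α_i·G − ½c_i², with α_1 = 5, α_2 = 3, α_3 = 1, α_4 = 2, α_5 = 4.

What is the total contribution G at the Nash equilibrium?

Rancher i's FOC: ∂u_i/∂c_i = α_i − c_i = 0, so c_i* = α_i.
NE contributions = (5, 3, 1, 2, 4); G = 15.

15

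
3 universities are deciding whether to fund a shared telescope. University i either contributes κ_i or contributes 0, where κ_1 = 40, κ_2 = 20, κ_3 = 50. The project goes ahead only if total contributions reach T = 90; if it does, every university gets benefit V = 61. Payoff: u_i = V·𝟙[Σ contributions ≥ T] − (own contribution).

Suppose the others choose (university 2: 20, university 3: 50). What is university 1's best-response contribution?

40

Others' total = 70. Contributing 40 brings total to 110 ≥ 90: gain V − κ_1 = 21.
Best response: 40.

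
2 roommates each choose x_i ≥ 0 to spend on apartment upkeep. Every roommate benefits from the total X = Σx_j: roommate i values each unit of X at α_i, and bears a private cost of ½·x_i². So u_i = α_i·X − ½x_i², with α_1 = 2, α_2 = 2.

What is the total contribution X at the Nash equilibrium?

4

Roommate i's FOC: ∂u_i/∂x_i = α_i − x_i = 0, so x_i* = α_i.
NE contributions = (2, 2); X = 4.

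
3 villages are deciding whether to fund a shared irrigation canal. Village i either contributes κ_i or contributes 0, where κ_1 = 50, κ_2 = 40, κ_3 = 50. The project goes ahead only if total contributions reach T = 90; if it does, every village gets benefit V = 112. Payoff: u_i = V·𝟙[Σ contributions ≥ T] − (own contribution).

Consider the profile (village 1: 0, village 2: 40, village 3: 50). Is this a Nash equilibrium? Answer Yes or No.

Yes

Total = 90 ≥ 90: provided.
Village 1 (pledges 0, payoff 112): pledging 50 → total 140, payoff 62. No gain.
Village 2 (pledges 40, payoff 72): dropping to 0 → total 50, payoff 0. No gain.
Village 3 (pledges 50, payoff 62): dropping to 0 → total 40, payoff 0. No gain.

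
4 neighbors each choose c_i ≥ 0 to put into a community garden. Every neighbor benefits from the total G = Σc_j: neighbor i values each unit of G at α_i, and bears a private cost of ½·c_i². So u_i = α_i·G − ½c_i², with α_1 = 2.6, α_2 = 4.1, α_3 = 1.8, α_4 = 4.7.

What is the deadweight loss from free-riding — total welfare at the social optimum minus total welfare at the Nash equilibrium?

198.69

Neighbor i's FOC: ∂u_i/∂c_i = α_i − c_i = 0, so c_i* = α_i.
NE contributions = (2.6, 4.1, 1.8, 4.7); G = 13.2.
W^NE = (Σα)·G − ½Σα_i² = 13.2² − ½·48.9 = 149.79.
Planner sets c_i = Σα_j = 13.2 for every i, so G^SO = 4·13.2 = 52.8.
W^SO = (Σα)·G^SO − ½·4·(Σα)² = (4/2)·13.2² = 348.48.
Deadweight loss = W^SO − W^NE = 198.69.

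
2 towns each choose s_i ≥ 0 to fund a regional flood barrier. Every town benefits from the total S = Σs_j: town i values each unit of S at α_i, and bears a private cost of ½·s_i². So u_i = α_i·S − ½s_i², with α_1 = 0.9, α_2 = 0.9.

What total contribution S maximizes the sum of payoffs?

3.6

Planner FOC: ∂(Σu_j)/∂s_i = (Σα_j) − s_i = 0, so s_i^SO = Σα_j = 1.8 for every i; S^SO = 3.6.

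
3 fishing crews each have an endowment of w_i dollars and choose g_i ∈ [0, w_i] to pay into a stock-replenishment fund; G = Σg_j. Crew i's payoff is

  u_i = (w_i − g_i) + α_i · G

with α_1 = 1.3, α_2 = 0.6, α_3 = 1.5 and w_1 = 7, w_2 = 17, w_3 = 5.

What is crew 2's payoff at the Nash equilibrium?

∂u_i/∂g_i = α_i − 1, so crew i contributes w_i if α_i > 1, else 0.
α_i > 1 for i ∈ {1, 3}; NE contributions (7, 0, 5), G = 12.
u_2 = (17 − 0) + 0.6·12 = 24.2.

24.2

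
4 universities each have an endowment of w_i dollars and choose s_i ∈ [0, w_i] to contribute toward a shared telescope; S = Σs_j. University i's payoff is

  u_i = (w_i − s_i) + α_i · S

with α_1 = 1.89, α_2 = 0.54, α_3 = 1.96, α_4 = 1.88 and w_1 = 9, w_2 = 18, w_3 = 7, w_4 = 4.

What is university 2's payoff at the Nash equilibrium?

28.8

∂u_i/∂s_i = α_i − 1, so university i contributes w_i if α_i > 1, else 0.
α_i > 1 for i ∈ {1, 3, 4}; NE contributions (9, 0, 7, 4), S = 20.
u_2 = (18 − 0) + 0.54·20 = 28.8.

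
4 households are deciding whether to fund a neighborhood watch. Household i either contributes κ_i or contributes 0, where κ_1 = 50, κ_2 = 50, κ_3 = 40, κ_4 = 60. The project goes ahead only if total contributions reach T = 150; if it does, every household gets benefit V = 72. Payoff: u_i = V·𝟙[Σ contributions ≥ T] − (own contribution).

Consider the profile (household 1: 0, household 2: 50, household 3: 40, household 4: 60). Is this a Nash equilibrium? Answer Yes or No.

Yes

Total = 150 ≥ 150: provided.
Household 1 (pledges 0, payoff 72): pledging 50 → total 200, payoff 22. No gain.
Household 2 (pledges 50, payoff 22): dropping to 0 → total 100, payoff 0. No gain.
Household 3 (pledges 40, payoff 32): dropping to 0 → total 110, payoff 0. No gain.
Household 4 (pledges 60, payoff 12): dropping to 0 → total 90, payoff 0. No gain.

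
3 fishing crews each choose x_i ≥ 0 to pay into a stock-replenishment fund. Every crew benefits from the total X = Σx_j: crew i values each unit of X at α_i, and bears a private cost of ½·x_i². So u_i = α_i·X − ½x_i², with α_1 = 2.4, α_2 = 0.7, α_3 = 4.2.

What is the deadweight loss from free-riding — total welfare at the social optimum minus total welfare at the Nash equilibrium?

38.59

Crew i's FOC: ∂u_i/∂x_i = α_i − x_i = 0, so x_i* = α_i.
NE contributions = (2.4, 0.7, 4.2); X = 7.3.
W^NE = (Σα)·X − ½Σα_i² = 7.3² − ½·23.89 = 41.345.
Planner sets x_i = Σα_j = 7.3 for every i, so X^SO = 3·7.3 = 21.9.
W^SO = (Σα)·X^SO − ½·3·(Σα)² = (3/2)·7.3² = 79.935.
Deadweight loss = W^SO − W^NE = 38.59.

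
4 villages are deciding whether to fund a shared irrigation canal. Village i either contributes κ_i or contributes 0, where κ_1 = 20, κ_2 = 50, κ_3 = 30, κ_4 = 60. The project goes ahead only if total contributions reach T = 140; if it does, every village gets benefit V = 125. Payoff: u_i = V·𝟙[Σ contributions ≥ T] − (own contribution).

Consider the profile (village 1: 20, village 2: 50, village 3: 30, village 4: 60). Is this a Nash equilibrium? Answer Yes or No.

No

Total = 160 ≥ 140: provided.
Village 1 (pledges 20, payoff 105): dropping to 0 → total 140, payoff 125. Profitable deviation.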